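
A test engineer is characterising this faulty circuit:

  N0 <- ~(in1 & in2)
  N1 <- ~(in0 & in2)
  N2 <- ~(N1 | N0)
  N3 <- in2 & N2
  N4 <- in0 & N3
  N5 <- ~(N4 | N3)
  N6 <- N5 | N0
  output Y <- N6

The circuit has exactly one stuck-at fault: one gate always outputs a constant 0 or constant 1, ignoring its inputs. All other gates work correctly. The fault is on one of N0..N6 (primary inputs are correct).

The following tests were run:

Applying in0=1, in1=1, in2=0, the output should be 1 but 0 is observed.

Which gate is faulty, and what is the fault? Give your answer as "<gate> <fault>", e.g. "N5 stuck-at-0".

N6 stuck-at-0

Fault-free values for test 1 (in0=1, in1=1, in2=0): N0=1, N1=1, N2=0, N3=0, N4=0, N5=1, N6=1, giving Y=1. Observed 0.
Test 1: faults giving observed 0 are {N6 stuck-at-0}.
Only N6 stuck-at-0 is consistent with every test.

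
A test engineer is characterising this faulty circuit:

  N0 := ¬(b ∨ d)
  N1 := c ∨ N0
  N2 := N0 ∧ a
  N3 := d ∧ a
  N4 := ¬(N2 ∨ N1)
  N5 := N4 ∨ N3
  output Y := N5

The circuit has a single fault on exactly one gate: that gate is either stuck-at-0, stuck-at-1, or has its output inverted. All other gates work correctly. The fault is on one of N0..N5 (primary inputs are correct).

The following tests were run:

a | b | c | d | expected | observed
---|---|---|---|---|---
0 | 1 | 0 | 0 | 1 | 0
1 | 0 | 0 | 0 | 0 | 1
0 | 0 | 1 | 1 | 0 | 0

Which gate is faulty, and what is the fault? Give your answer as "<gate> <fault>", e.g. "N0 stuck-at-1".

Fault-free values for test 1 (a=0, b=1, c=0, d=0): N0=0, N1=0, N2=0, N3=0, N4=1, N5=1, giving Y=1. Observed 0.
Test 1: faults giving observed 0 are {N0 stuck-at-1, N0 inverted output, N1 stuck-at-1, N1 inverted output, N2 stuck-at-1, N2 inverted output, N4 stuck-at-0, N4 inverted output, N5 stuck-at-0, N5 inverted output}.
Test 2 (a=1, b=0, c=0, d=0): fault-free N0=1, N1=1, N2=1, N3=0, N4=0, N5=0 → 0; observed 1. Eliminates N0 stuck-at-1, N1 stuck-at-1, N1 inverted output, N2 stuck-at-1, N2 inverted output, N4 stuck-at-0, N5 stuck-at-0.
Test 3 (a=0, b=0, c=1, d=1): fault-free N0=0, N1=1, N2=0, N3=0, N4=0, N5=0 → 0; observed 0. Eliminates N4 inverted output, N5 inverted output.
Only N0 inverted output is consistent with every test.

N0 inverted output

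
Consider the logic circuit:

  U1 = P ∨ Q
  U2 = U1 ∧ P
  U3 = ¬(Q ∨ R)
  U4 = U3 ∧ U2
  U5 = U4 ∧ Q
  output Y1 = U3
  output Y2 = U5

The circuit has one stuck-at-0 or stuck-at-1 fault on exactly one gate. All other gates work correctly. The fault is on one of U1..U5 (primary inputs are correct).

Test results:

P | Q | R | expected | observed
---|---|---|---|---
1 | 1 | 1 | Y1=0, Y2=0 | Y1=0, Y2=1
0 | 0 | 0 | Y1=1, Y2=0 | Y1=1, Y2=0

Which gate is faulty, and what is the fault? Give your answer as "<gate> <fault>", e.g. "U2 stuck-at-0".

U4 stuck-at-1

Fault-free values for test 1 (P=1, Q=1, R=1): U1=1, U2=1, U3=0, U4=0, U5=0, giving Y1=0, Y2=0. Observed Y1=0, Y2=1.
Test 1: faults giving observed Y1=0, Y2=1 are {U4 stuck-at-1, U5 stuck-at-1}.
Test 2 (P=0, Q=0, R=0): fault-free U1=0, U2=0, U3=1, U4=0, U5=0 → Y1=1, Y2=0; observed Y1=1, Y2=0. Eliminates U5 stuck-at-1.
Only U4 stuck-at-1 is consistent with every test.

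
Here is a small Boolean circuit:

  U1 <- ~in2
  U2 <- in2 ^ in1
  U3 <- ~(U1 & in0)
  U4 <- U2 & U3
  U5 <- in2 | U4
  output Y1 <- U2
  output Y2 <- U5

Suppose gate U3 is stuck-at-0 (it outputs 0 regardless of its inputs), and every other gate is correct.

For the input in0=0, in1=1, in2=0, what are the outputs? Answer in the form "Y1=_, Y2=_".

Propagate with U3 forced: U1=1, U2=1, U3=0 [stuck-at-0], U4=0, U5=0.
So the outputs are Y1=1, Y2=0. (Without the fault they would be Y1=1, Y2=1.)

Y1=1, Y2=0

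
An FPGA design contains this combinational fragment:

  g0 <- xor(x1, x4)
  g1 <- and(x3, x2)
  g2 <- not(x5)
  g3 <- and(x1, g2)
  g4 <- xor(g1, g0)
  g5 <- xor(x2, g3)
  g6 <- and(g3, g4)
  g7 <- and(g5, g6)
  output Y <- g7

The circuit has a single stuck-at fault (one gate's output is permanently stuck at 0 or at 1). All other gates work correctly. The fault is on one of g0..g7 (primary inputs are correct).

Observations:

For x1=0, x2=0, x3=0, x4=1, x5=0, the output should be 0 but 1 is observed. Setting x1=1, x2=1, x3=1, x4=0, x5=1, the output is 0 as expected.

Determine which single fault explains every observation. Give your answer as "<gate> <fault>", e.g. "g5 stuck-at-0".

g3 stuck-at-1

Fault-free values for test 1 (x1=0, x2=0, x3=0, x4=1, x5=0): g0=1, g1=0, g2=1, g3=0, g4=1, g5=0, g6=0, g7=0, giving Y=0. Observed 1.
Test 1: faults giving observed 1 are {g3 stuck-at-1, g7 stuck-at-1}.
Test 2 (x1=1, x2=1, x3=1, x4=0, x5=1): fault-free g0=1, g1=1, g2=0, g3=0, g4=0, g5=1, g6=0, g7=0 → 0; observed 0. Eliminates g7 stuck-at-1.
Only g3 stuck-at-1 is consistent with every test.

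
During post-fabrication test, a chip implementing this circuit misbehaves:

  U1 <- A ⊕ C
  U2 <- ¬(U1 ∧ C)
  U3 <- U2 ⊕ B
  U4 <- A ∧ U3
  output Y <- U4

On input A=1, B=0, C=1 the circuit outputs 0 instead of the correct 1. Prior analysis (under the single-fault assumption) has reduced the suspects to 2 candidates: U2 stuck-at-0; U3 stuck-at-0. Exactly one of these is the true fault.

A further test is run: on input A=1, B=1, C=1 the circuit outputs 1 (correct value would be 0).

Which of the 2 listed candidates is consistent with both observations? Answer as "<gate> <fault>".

Evaluate each candidate on input A=1, B=1, C=1:
  U2 stuck-at-0: U1=0, U2=0 [stuck-at-0], U3=1, U4=1 → 1 — matches
  U3 stuck-at-0: U1=0, U2=1, U3=0 [stuck-at-0], U4=0 → 0 — eliminated
Only U2 stuck-at-0 reproduces the observed 1.

U2 stuck-at-0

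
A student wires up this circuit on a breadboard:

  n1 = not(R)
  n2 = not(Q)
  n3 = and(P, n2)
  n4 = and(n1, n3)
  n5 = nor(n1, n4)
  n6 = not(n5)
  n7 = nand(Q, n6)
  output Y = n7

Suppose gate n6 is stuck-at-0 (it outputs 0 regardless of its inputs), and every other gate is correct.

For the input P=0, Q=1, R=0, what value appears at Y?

Propagate with n6 forced: n1=1, n2=0, n3=0, n4=0, n5=0, n6=0 [stuck-at-0], n7=1.
So Y = 1. (Without the fault it would be 0.)

1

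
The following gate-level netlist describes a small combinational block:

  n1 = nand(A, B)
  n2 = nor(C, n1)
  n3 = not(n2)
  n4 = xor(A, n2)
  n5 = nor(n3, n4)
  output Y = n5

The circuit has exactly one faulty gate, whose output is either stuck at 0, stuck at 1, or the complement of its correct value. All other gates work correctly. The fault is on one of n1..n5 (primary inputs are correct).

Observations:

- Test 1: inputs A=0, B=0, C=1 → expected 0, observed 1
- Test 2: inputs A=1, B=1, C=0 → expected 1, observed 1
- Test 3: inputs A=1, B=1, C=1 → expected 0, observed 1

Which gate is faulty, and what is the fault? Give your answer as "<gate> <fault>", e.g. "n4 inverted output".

n5 stuck-at-1

Fault-free values for test 1 (A=0, B=0, C=1): n1=1, n2=0, n3=1, n4=0, n5=0, giving Y=0. Observed 1.
Test 1: faults giving observed 1 are {n3 stuck-at-0, n3 inverted output, n5 stuck-at-1, n5 inverted output}.
Test 2 (A=1, B=1, C=0): fault-free n1=0, n2=1, n3=0, n4=0, n5=1 → 1; observed 1. Eliminates n3 inverted output, n5 inverted output.
Test 3 (A=1, B=1, C=1): fault-free n1=0, n2=0, n3=1, n4=1, n5=0 → 0; observed 1. Eliminates n3 stuck-at-0.
Only n5 stuck-at-1 is consistent with every test.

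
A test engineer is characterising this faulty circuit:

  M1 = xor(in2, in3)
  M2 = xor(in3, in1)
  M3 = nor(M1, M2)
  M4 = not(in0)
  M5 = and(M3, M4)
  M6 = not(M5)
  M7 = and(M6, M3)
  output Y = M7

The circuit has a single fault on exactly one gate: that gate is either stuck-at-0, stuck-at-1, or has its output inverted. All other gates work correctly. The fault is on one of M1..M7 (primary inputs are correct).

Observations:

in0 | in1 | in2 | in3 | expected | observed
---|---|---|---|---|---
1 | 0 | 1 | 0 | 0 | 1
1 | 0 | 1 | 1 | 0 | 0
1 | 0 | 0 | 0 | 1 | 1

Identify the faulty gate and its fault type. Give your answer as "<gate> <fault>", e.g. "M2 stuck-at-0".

Fault-free values for test 1 (in0=1, in1=0, in2=1, in3=0): M1=1, M2=0, M3=0, M4=0, M5=0, M6=1, M7=0, giving Y=0. Observed 1.
Test 1: faults giving observed 1 are {M1 stuck-at-0, M1 inverted output, M3 stuck-at-1, M3 inverted output, M7 stuck-at-1, M7 inverted output}.
Test 2 (in0=1, in1=0, in2=1, in3=1): fault-free M1=0, M2=1, M3=0, M4=0, M5=0, M6=1, M7=0 → 0; observed 0. Eliminates M3 stuck-at-1, M3 inverted output, M7 stuck-at-1, M7 inverted output.
Test 3 (in0=1, in1=0, in2=0, in3=0): fault-free M1=0, M2=0, M3=1, M4=0, M5=0, M6=1, M7=1 → 1; observed 1. Eliminates M1 inverted output.
Only M1 stuck-at-0 is consistent with every test.

M1 stuck-at-0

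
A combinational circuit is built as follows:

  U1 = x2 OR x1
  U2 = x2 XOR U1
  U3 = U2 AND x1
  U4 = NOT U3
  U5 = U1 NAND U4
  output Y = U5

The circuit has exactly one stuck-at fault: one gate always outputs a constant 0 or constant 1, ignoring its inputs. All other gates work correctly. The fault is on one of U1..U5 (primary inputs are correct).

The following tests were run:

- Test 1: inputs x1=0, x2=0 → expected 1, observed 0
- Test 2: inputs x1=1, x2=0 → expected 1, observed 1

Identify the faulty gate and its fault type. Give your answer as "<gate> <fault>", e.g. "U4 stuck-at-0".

Fault-free values for test 1 (x1=0, x2=0): U1=0, U2=0, U3=0, U4=1, U5=1, giving Y=1. Observed 0.
Test 1: faults giving observed 0 are {U1 stuck-at-1, U5 stuck-at-0}.
Test 2 (x1=1, x2=0): fault-free U1=1, U2=1, U3=1, U4=0, U5=1 → 1; observed 1. Eliminates U5 stuck-at-0.
Only U1 stuck-at-1 is consistent with every test.

U1 stuck-at-1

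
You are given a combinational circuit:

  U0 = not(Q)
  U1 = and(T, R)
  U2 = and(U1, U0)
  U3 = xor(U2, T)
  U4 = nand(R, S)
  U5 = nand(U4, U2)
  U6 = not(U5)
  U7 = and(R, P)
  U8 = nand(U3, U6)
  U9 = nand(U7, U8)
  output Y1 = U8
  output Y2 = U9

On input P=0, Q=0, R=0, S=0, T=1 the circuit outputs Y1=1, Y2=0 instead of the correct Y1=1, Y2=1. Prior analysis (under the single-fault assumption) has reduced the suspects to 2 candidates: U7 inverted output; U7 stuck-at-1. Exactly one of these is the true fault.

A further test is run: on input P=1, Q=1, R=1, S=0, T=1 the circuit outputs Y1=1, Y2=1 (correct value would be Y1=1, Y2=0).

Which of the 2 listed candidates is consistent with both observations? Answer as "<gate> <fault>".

Evaluate each candidate on input P=1, Q=1, R=1, S=0, T=1:
  U7 inverted output: U0=0, U1=1, U2=0, U3=1, U4=1, U5=1, U6=0, U7=0 [inverted output], U8=1, U9=1 → Y1=1, Y2=1 — matches
  U7 stuck-at-1: U0=0, U1=1, U2=0, U3=1, U4=1, U5=1, U6=0, U7=1 [stuck-at-1], U8=1, U9=0 → Y1=1, Y2=0 — eliminated
Only U7 inverted output reproduces the observed Y1=1, Y2=1.

U7 inverted output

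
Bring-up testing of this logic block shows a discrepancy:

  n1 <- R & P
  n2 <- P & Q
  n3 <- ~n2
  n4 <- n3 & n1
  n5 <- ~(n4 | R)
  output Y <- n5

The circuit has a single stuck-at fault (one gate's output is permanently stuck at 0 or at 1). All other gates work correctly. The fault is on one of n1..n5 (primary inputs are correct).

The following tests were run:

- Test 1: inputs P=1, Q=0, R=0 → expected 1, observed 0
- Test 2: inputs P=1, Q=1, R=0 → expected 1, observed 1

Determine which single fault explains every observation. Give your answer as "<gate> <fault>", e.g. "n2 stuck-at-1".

n1 stuck-at-1

Fault-free values for test 1 (P=1, Q=0, R=0): n1=0, n2=0, n3=1, n4=0, n5=1, giving Y=1. Observed 0.
Test 1: faults giving observed 0 are {n1 stuck-at-1, n4 stuck-at-1, n5 stuck-at-0}.
Test 2 (P=1, Q=1, R=0): fault-free n1=0, n2=1, n3=0, n4=0, n5=1 → 1; observed 1. Eliminates n4 stuck-at-1, n5 stuck-at-0.
Only n1 stuck-at-1 is consistent with every test.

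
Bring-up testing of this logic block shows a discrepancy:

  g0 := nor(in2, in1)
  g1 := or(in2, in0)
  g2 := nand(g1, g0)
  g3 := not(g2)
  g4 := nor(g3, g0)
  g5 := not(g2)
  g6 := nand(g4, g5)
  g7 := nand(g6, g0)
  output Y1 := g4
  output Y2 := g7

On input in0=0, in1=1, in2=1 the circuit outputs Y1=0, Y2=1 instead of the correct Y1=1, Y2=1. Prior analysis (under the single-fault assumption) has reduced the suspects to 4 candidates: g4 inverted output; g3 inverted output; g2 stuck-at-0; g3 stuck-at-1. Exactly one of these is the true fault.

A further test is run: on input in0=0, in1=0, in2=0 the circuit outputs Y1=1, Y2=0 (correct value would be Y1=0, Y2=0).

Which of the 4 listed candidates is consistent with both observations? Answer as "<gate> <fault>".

g4 inverted output

Evaluate each candidate on input in0=0, in1=0, in2=0:
  g4 inverted output: g0=1, g1=0, g2=1, g3=0, g4=1 [inverted output], g5=0, g6=1, g7=0 → Y1=1, Y2=0 — matches
  g3 inverted output: g0=1, g1=0, g2=1, g3=1 [inverted output], g4=0, g5=0, g6=1, g7=0 → Y1=0, Y2=0 — eliminated
  g2 stuck-at-0: g0=1, g1=0, g2=0 [stuck-at-0], g3=1, g4=0, g5=1, g6=1, g7=0 → Y1=0, Y2=0 — eliminated
  g3 stuck-at-1: g0=1, g1=0, g2=1, g3=1 [stuck-at-1], g4=0, g5=0, g6=1, g7=0 → Y1=0, Y2=0 — eliminated
Only g4 inverted output reproduces the observed Y1=1, Y2=0.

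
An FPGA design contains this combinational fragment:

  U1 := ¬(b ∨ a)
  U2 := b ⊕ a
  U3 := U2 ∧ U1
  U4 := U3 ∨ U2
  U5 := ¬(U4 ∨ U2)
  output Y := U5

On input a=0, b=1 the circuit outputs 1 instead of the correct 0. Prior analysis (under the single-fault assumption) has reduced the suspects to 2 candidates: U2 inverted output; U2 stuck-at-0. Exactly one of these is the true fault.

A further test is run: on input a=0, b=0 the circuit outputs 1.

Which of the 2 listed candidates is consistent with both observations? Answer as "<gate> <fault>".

Evaluate each candidate on input a=0, b=0:
  U2 inverted output: U1=1, U2=1 [inverted output], U3=1, U4=1, U5=0 → 0 — eliminated
  U2 stuck-at-0: U1=1, U2=0 [stuck-at-0], U3=0, U4=0, U5=1 → 1 — matches
Only U2 stuck-at-0 reproduces the observed 1.

U2 stuck-at-0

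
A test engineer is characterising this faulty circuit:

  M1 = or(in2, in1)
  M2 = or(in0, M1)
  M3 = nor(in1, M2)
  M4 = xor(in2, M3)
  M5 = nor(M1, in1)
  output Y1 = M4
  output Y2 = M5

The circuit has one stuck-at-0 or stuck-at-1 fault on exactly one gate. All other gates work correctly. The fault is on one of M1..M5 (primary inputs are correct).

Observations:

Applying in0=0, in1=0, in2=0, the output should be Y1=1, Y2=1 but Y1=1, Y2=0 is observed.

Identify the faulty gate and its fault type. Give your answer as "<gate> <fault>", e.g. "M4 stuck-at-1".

M5 stuck-at-0

Fault-free values for test 1 (in0=0, in1=0, in2=0): M1=0, M2=0, M3=1, M4=1, M5=1, giving Y1=1, Y2=1. Observed Y1=1, Y2=0.
Test 1: faults giving observed Y1=1, Y2=0 are {M5 stuck-at-0}.
Only M5 stuck-at-0 is consistent with every test.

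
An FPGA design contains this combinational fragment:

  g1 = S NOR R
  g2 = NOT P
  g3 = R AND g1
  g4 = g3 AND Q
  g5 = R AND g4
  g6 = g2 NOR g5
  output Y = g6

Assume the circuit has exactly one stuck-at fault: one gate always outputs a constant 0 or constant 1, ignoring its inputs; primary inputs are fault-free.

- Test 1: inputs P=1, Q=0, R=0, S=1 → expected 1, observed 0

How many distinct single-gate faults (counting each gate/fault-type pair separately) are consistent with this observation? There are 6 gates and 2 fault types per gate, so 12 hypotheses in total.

3

Fault-free: g1=0, g2=0, g3=0, g4=0, g5=0, g6=1 → 1. Observed 0.
  g1 stuck-at-0: output 1 ✗
  g1 stuck-at-1: output 1 ✗
  g2 stuck-at-0: output 1 ✗
  g2 stuck-at-1: output 0 ✓
  g3 stuck-at-0: output 1 ✗
  g3 stuck-at-1: output 1 ✗
  g4 stuck-at-0: output 1 ✗
  g4 stuck-at-1: output 1 ✗
  g5 stuck-at-0: output 1 ✗
  g5 stuck-at-1: output 0 ✓
  g6 stuck-at-0: output 0 ✓
  g6 stuck-at-1: output 1 ✗
Consistent faults: {g2 stuck-at-1, g5 stuck-at-1, g6 stuck-at-0} — 3 in all.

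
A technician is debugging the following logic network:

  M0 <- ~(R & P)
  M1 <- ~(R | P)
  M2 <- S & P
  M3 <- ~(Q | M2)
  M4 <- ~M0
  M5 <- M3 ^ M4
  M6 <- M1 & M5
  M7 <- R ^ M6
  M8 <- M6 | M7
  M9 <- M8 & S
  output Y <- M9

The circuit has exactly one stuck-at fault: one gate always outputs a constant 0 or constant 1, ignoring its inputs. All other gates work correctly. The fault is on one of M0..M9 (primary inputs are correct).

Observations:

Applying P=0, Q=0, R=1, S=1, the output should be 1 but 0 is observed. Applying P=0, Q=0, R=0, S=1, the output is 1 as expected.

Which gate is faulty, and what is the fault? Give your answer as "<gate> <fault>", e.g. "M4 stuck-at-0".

M7 stuck-at-0

Fault-free values for test 1 (P=0, Q=0, R=1, S=1): M0=1, M1=0, M2=0, M3=1, M4=0, M5=1, M6=0, M7=1, M8=1, M9=1, giving Y=1. Observed 0.
Test 1: faults giving observed 0 are {M7 stuck-at-0, M8 stuck-at-0, M9 stuck-at-0}.
Test 2 (P=0, Q=0, R=0, S=1): fault-free M0=1, M1=1, M2=0, M3=1, M4=0, M5=1, M6=1, M7=1, M8=1, M9=1 → 1; observed 1. Eliminates M8 stuck-at-0, M9 stuck-at-0.
Only M7 stuck-at-0 is consistent with every test.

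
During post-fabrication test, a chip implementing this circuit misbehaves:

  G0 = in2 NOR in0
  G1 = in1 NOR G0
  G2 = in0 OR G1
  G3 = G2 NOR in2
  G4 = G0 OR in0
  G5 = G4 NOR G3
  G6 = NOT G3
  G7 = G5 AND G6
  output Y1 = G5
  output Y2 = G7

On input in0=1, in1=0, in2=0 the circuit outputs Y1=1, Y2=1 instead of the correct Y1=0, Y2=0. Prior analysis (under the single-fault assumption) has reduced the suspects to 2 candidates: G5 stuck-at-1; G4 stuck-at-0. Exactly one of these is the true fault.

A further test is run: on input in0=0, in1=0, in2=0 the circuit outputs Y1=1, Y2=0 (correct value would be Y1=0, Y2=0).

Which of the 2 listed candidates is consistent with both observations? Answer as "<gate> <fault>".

G5 stuck-at-1

Evaluate each candidate on input in0=0, in1=0, in2=0:
  G5 stuck-at-1: G0=1, G1=0, G2=0, G3=1, G4=1, G5=1 [stuck-at-1], G6=0, G7=0 → Y1=1, Y2=0 — matches
  G4 stuck-at-0: G0=1, G1=0, G2=0, G3=1, G4=0 [stuck-at-0], G5=0, G6=0, G7=0 → Y1=0, Y2=0 — eliminated
Only G5 stuck-at-1 reproduces the observed Y1=1, Y2=0.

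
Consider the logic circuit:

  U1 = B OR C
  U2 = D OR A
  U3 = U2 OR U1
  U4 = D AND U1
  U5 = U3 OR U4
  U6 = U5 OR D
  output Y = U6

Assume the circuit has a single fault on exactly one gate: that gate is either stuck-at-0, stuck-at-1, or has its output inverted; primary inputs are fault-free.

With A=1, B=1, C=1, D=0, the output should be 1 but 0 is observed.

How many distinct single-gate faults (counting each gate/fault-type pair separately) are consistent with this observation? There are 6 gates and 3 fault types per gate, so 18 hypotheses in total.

6

Fault-free: U1=1, U2=1, U3=1, U4=0, U5=1, U6=1 → 1. Observed 0.
  U1: none of the 3 fault types match ✗
  U2: none of the 3 fault types match ✗
  U3: stuck-at-0, inverted output ✓; others ✗
  U4: none of the 3 fault types match ✗
  U5: stuck-at-0, inverted output ✓; others ✗
  U6: stuck-at-0, inverted output ✓; others ✗
Consistent faults: {U3 stuck-at-0, U3 inverted output, U5 stuck-at-0, U5 inverted output, U6 stuck-at-0, U6 inverted output} — 6 in all.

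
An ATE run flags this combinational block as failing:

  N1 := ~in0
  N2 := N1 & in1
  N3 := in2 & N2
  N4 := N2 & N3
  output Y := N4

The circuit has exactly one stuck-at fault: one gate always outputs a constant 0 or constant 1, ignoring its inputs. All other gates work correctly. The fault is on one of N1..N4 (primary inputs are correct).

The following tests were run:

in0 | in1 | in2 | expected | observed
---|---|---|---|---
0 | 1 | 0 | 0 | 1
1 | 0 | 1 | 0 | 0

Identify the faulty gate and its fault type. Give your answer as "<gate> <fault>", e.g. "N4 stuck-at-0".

N3 stuck-at-1

Fault-free values for test 1 (in0=0, in1=1, in2=0): N1=1, N2=1, N3=0, N4=0, giving Y=0. Observed 1.
Test 1: faults giving observed 1 are {N3 stuck-at-1, N4 stuck-at-1}.
Test 2 (in0=1, in1=0, in2=1): fault-free N1=0, N2=0, N3=0, N4=0 → 0; observed 0. Eliminates N4 stuck-at-1.
Only N3 stuck-at-1 is consistent with every test.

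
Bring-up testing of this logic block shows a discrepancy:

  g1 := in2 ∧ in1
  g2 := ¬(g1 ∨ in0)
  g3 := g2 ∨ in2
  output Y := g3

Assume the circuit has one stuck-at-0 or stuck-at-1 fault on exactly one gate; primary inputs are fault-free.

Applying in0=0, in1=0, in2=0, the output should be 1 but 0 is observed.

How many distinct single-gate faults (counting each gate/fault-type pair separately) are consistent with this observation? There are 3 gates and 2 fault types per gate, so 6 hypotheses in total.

Fault-free: g1=0, g2=1, g3=1 → 1. Observed 0.
  g1 stuck-at-0: output 1 ✗
  g1 stuck-at-1: output 0 ✓
  g2 stuck-at-0: output 0 ✓
  g2 stuck-at-1: output 1 ✗
  g3 stuck-at-0: output 0 ✓
  g3 stuck-at-1: output 1 ✗
Consistent faults: {g1 stuck-at-1, g2 stuck-at-0, g3 stuck-at-0} — 3 in all.

3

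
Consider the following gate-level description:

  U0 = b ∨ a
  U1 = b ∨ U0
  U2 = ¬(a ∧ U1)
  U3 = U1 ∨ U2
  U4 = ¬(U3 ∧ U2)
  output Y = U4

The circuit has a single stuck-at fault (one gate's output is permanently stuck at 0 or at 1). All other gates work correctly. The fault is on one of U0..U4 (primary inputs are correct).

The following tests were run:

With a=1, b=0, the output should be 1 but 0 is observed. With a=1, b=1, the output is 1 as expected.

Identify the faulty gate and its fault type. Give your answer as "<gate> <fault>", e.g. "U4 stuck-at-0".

Fault-free values for test 1 (a=1, b=0): U0=1, U1=1, U2=0, U3=1, U4=1, giving Y=1. Observed 0.
Test 1: faults giving observed 0 are {U0 stuck-at-0, U1 stuck-at-0, U2 stuck-at-1, U4 stuck-at-0}.
Test 2 (a=1, b=1): fault-free U0=1, U1=1, U2=0, U3=1, U4=1 → 1; observed 1. Eliminates U1 stuck-at-0, U2 stuck-at-1, U4 stuck-at-0.
Only U0 stuck-at-0 is consistent with every test.

U0 stuck-at-0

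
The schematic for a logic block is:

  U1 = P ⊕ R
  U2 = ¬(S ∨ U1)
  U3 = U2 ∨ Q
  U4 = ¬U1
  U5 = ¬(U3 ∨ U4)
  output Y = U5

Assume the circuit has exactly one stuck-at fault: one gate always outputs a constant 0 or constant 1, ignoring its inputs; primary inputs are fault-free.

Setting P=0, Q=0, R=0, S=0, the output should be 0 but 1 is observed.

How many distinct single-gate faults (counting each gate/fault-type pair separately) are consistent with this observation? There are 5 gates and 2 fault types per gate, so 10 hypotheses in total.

Fault-free: U1=0, U2=1, U3=1, U4=1, U5=0 → 0. Observed 1.
  U1 stuck-at-0: output 0 ✗
  U1 stuck-at-1: output 1 ✓
  U2 stuck-at-0: output 0 ✗
  U2 stuck-at-1: output 0 ✗
  U3 stuck-at-0: output 0 ✗
  U3 stuck-at-1: output 0 ✗
  U4 stuck-at-0: output 0 ✗
  U4 stuck-at-1: output 0 ✗
  U5 stuck-at-0: output 0 ✗
  U5 stuck-at-1: output 1 ✓
Consistent faults: {U1 stuck-at-1, U5 stuck-at-1} — 2 in all.

2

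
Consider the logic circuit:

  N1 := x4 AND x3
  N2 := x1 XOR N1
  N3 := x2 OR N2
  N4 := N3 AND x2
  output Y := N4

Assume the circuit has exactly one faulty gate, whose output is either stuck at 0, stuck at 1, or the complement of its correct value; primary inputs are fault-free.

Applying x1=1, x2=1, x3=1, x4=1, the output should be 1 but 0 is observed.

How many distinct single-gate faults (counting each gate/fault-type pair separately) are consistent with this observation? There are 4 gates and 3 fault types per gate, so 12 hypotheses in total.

Fault-free: N1=1, N2=0, N3=1, N4=1 → 1. Observed 0.
  N1 stuck-at-0: output 1 ✗
  N1 stuck-at-1: output 1 ✗
  N1 inverted output: output 1 ✗
  N2 stuck-at-0: output 1 ✗
  N2 stuck-at-1: output 1 ✗
  N2 inverted output: output 1 ✗
  N3 stuck-at-0: output 0 ✓
  N3 stuck-at-1: output 1 ✗
  N3 inverted output: output 0 ✓
  N4 stuck-at-0: output 0 ✓
  N4 stuck-at-1: output 1 ✗
  N4 inverted output: output 0 ✓
Consistent faults: {N3 stuck-at-0, N3 inverted output, N4 stuck-at-0, N4 inverted output} — 4 in all.

4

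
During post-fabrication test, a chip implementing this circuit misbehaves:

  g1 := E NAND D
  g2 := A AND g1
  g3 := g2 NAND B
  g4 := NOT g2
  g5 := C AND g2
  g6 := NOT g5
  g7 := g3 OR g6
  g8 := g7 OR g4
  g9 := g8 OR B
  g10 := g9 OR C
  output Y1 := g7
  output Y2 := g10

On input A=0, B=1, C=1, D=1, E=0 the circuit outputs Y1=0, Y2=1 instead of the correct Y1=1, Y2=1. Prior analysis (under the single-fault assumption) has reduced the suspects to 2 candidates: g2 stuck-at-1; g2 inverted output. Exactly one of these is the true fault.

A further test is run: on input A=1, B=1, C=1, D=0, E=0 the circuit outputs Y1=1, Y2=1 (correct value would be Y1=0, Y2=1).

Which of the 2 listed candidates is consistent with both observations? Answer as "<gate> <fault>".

g2 inverted output

Evaluate each candidate on input A=1, B=1, C=1, D=0, E=0:
  g2 stuck-at-1: g1=1, g2=1 [stuck-at-1], g3=0, g4=0, g5=1, g6=0, g7=0, g8=0, g9=1, g10=1 → Y1=0, Y2=1 — eliminated
  g2 inverted output: g1=1, g2=0 [inverted output], g3=1, g4=1, g5=0, g6=1, g7=1, g8=1, g9=1, g10=1 → Y1=1, Y2=1 — matches
Only g2 inverted output reproduces the observed Y1=1, Y2=1.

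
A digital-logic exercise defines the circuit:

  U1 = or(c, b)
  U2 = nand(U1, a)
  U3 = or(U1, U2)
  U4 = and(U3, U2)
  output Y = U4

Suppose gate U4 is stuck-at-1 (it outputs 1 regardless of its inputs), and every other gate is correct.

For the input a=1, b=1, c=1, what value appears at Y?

1

Propagate with U4 forced: U1=1, U2=0, U3=1, U4=1 [stuck-at-1].
So Y = 1. (Without the fault it would be 0.)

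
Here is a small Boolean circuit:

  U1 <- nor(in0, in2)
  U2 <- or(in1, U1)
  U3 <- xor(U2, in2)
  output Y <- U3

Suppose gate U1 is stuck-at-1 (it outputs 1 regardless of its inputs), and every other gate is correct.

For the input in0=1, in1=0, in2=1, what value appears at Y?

0

Propagate with U1 forced: U1=1 [stuck-at-1], U2=1, U3=0.
So Y = 0. (Without the fault it would be 1.)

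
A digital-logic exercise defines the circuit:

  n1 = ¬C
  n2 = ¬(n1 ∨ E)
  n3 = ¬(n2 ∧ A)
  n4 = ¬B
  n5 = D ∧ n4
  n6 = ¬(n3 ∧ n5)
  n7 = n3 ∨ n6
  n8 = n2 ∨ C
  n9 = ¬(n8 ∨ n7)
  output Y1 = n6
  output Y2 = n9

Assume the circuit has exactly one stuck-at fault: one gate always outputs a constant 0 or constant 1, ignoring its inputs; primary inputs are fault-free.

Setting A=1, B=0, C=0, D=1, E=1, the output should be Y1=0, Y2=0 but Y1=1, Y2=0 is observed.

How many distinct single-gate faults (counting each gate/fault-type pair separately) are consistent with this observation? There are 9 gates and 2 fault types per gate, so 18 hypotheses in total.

Fault-free: n1=1, n2=0, n3=1, n4=1, n5=1, n6=0, n7=1, n8=0, n9=0 → Y1=0, Y2=0. Observed Y1=1, Y2=0.
  n1: none of the 2 fault types match ✗
  n2: stuck-at-1 ✓; others ✗
  n3: stuck-at-0 ✓; others ✗
  n4: stuck-at-0 ✓; others ✗
  n5: stuck-at-0 ✓; others ✗
  n6: stuck-at-1 ✓; others ✗
  n7: none of the 2 fault types match ✗
  n8: none of the 2 fault types match ✗
  n9: none of the 2 fault types match ✗
Consistent faults: {n2 stuck-at-1, n3 stuck-at-0, n4 stuck-at-0, n5 stuck-at-0, n6 stuck-at-1} — 5 in all.

5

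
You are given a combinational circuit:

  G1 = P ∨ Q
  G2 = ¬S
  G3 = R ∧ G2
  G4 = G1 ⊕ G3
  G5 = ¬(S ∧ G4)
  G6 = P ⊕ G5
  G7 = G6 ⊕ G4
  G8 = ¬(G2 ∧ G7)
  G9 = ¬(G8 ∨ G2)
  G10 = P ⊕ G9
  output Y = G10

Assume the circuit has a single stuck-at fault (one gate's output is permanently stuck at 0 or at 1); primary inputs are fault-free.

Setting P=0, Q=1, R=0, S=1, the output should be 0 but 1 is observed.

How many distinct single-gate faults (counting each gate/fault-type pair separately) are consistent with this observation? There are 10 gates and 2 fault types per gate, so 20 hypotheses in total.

Fault-free: G1=1, G2=0, G3=0, G4=1, G5=0, G6=0, G7=1, G8=1, G9=0, G10=0 → 0. Observed 1.
  G1: none of the 2 fault types match ✗
  G2: none of the 2 fault types match ✗
  G3: none of the 2 fault types match ✗
  G4: none of the 2 fault types match ✗
  G5: none of the 2 fault types match ✗
  G6: none of the 2 fault types match ✗
  G7: none of the 2 fault types match ✗
  G8: stuck-at-0 ✓; others ✗
  G9: stuck-at-1 ✓; others ✗
  G10: stuck-at-1 ✓; others ✗
Consistent faults: {G8 stuck-at-0, G9 stuck-at-1, G10 stuck-at-1} — 3 in all.

3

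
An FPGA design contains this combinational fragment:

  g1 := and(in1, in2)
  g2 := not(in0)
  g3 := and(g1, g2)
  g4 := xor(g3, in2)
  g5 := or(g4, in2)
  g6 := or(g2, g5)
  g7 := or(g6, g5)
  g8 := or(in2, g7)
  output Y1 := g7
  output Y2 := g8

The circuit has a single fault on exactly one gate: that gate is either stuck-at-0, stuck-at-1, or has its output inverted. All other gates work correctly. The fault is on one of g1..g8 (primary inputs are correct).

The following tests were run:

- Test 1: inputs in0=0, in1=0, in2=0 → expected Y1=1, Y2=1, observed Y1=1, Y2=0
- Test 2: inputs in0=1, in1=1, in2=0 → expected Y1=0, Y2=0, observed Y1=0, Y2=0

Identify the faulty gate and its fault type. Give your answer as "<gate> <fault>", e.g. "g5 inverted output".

Fault-free values for test 1 (in0=0, in1=0, in2=0): g1=0, g2=1, g3=0, g4=0, g5=0, g6=1, g7=1, g8=1, giving Y1=1, Y2=1. Observed Y1=1, Y2=0.
Test 1: faults giving observed Y1=1, Y2=0 are {g8 stuck-at-0, g8 inverted output}.
Test 2 (in0=1, in1=1, in2=0): fault-free g1=0, g2=0, g3=0, g4=0, g5=0, g6=0, g7=0, g8=0 → Y1=0, Y2=0; observed Y1=0, Y2=0. Eliminates g8 inverted output.
Only g8 stuck-at-0 is consistent with every test.

g8 stuck-at-0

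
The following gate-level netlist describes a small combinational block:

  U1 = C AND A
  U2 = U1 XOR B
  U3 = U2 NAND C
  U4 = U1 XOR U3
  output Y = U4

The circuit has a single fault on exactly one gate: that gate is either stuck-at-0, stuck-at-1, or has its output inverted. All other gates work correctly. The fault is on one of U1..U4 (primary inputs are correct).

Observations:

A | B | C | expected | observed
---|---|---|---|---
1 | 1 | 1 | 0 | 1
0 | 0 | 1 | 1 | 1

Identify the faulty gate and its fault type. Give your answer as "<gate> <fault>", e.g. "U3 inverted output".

U4 stuck-at-1

Fault-free values for test 1 (A=1, B=1, C=1): U1=1, U2=0, U3=1, U4=0, giving Y=0. Observed 1.
Test 1: faults giving observed 1 are {U2 stuck-at-1, U2 inverted output, U3 stuck-at-0, U3 inverted output, U4 stuck-at-1, U4 inverted output}.
Test 2 (A=0, B=0, C=1): fault-free U1=0, U2=0, U3=1, U4=1 → 1; observed 1. Eliminates U2 stuck-at-1, U2 inverted output, U3 stuck-at-0, U3 inverted output, U4 inverted output.
Only U4 stuck-at-1 is consistent with every test.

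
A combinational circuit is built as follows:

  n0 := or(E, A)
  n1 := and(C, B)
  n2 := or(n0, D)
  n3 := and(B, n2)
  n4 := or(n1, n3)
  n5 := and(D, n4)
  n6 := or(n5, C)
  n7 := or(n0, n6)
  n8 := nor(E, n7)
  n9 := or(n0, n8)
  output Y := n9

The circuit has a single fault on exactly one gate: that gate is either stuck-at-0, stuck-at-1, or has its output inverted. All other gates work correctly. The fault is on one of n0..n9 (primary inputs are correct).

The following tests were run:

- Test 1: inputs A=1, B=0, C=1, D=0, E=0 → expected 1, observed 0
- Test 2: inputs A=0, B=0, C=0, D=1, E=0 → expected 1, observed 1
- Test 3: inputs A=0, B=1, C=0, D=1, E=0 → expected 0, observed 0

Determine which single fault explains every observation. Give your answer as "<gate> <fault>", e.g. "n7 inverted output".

n0 stuck-at-0

Fault-free values for test 1 (A=1, B=0, C=1, D=0, E=0): n0=1, n1=0, n2=1, n3=0, n4=0, n5=0, n6=1, n7=1, n8=0, n9=1, giving Y=1. Observed 0.
Test 1: faults giving observed 0 are {n0 stuck-at-0, n0 inverted output, n9 stuck-at-0, n9 inverted output}.
Test 2 (A=0, B=0, C=0, D=1, E=0): fault-free n0=0, n1=0, n2=1, n3=0, n4=0, n5=0, n6=0, n7=0, n8=1, n9=1 → 1; observed 1. Eliminates n9 stuck-at-0, n9 inverted output.
Test 3 (A=0, B=1, C=0, D=1, E=0): fault-free n0=0, n1=0, n2=1, n3=1, n4=1, n5=1, n6=1, n7=1, n8=0, n9=0 → 0; observed 0. Eliminates n0 inverted output.
Only n0 stuck-at-0 is consistent with every test.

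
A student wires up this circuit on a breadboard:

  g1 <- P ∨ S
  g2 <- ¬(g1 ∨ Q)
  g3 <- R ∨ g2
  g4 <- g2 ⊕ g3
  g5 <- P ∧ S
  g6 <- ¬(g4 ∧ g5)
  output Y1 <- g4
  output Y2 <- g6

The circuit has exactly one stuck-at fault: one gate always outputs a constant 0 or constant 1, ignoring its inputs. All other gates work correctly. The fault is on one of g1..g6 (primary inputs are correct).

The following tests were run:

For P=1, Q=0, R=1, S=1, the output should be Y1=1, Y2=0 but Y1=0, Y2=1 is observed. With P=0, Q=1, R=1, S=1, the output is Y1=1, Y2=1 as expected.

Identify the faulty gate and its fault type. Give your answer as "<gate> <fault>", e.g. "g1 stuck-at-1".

Fault-free values for test 1 (P=1, Q=0, R=1, S=1): g1=1, g2=0, g3=1, g4=1, g5=1, g6=0, giving Y1=1, Y2=0. Observed Y1=0, Y2=1.
Test 1: faults giving observed Y1=0, Y2=1 are {g1 stuck-at-0, g2 stuck-at-1, g3 stuck-at-0, g4 stuck-at-0}.
Test 2 (P=0, Q=1, R=1, S=1): fault-free g1=1, g2=0, g3=1, g4=1, g5=0, g6=1 → Y1=1, Y2=1; observed Y1=1, Y2=1. Eliminates g2 stuck-at-1, g3 stuck-at-0, g4 stuck-at-0.
Only g1 stuck-at-0 is consistent with every test.

g1 stuck-at-0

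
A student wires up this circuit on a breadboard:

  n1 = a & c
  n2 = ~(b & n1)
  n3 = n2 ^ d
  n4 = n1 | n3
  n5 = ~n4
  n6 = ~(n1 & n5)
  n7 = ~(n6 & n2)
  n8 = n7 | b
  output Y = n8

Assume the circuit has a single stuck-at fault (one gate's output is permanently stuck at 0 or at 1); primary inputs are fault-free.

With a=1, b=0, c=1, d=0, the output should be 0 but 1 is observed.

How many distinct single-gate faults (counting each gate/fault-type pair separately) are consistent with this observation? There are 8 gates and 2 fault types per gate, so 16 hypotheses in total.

6

Fault-free: n1=1, n2=1, n3=1, n4=1, n5=0, n6=1, n7=0, n8=0 → 0. Observed 1.
  n1: none of the 2 fault types match ✗
  n2: stuck-at-0 ✓; others ✗
  n3: none of the 2 fault types match ✗
  n4: stuck-at-0 ✓; others ✗
  n5: stuck-at-1 ✓; others ✗
  n6: stuck-at-0 ✓; others ✗
  n7: stuck-at-1 ✓; others ✗
  n8: stuck-at-1 ✓; others ✗
Consistent faults: {n2 stuck-at-0, n4 stuck-at-0, n5 stuck-at-1, n6 stuck-at-0, n7 stuck-at-1, n8 stuck-at-1} — 6 in all.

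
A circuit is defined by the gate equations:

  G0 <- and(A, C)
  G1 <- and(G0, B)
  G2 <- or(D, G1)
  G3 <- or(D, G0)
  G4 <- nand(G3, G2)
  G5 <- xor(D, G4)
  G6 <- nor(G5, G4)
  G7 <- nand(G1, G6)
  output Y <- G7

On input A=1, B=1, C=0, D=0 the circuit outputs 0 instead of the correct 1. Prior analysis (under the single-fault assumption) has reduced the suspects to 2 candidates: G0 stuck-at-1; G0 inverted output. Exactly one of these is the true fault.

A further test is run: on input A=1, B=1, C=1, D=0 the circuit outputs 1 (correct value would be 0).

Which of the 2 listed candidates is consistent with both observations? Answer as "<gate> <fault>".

G0 inverted output

Evaluate each candidate on input A=1, B=1, C=1, D=0:
  G0 stuck-at-1: G0=1 [stuck-at-1], G1=1, G2=1, G3=1, G4=0, G5=0, G6=1, G7=0 → 0 — eliminated
  G0 inverted output: G0=0 [inverted output], G1=0, G2=0, G3=0, G4=1, G5=1, G6=0, G7=1 → 1 — matches
Only G0 inverted output reproduces the observed 1.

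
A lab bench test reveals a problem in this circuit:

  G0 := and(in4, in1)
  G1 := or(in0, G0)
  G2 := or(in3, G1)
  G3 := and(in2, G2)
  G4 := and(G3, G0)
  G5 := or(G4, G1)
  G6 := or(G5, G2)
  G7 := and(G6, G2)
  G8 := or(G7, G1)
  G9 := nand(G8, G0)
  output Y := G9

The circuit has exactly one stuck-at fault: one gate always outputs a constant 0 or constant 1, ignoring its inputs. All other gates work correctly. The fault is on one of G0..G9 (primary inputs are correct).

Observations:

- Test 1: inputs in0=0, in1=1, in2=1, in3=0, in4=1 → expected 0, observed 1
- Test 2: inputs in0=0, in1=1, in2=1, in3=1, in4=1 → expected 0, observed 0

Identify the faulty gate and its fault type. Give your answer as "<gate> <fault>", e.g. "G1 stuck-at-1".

Fault-free values for test 1 (in0=0, in1=1, in2=1, in3=0, in4=1): G0=1, G1=1, G2=1, G3=1, G4=1, G5=1, G6=1, G7=1, G8=1, G9=0, giving Y=0. Observed 1.
Test 1: faults giving observed 1 are {G0 stuck-at-0, G1 stuck-at-0, G8 stuck-at-0, G9 stuck-at-1}.
Test 2 (in0=0, in1=1, in2=1, in3=1, in4=1): fault-free G0=1, G1=1, G2=1, G3=1, G4=1, G5=1, G6=1, G7=1, G8=1, G9=0 → 0; observed 0. Eliminates G0 stuck-at-0, G8 stuck-at-0, G9 stuck-at-1.
Only G1 stuck-at-0 is consistent with every test.

G1 stuck-at-0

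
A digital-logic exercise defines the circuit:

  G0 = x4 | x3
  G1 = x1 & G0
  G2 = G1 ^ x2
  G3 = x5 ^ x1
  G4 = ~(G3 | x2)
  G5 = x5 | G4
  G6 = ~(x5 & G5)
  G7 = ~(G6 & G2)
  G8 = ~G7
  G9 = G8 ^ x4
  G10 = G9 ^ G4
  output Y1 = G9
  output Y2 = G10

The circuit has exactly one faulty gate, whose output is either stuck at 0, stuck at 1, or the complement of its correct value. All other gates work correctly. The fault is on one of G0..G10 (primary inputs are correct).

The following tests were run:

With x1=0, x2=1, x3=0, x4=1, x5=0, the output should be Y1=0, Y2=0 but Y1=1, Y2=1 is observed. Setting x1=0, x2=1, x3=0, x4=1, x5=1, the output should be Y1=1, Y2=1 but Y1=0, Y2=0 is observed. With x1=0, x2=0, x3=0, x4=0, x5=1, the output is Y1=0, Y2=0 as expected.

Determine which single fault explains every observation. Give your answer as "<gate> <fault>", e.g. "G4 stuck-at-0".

Fault-free values for test 1 (x1=0, x2=1, x3=0, x4=1, x5=0): G0=1, G1=0, G2=1, G3=0, G4=0, G5=0, G6=1, G7=0, G8=1, G9=0, G10=0, giving Y1=0, Y2=0. Observed Y1=1, Y2=1.
Test 1: faults giving observed Y1=1, Y2=1 are {G1 stuck-at-1, G1 inverted output, G2 stuck-at-0, G2 inverted output, G6 stuck-at-0, G6 inverted output, G7 stuck-at-1, G7 inverted output, G8 stuck-at-0, G8 inverted output, G9 stuck-at-1, G9 inverted output}.
Test 2 (x1=0, x2=1, x3=0, x4=1, x5=1): fault-free G0=1, G1=0, G2=1, G3=1, G4=0, G5=1, G6=0, G7=1, G8=0, G9=1, G10=1 → Y1=1, Y2=1; observed Y1=0, Y2=0. Eliminates G1 stuck-at-1, G1 inverted output, G2 stuck-at-0, G2 inverted output, G6 stuck-at-0, G7 stuck-at-1, G8 stuck-at-0, G9 stuck-at-1.
Test 3 (x1=0, x2=0, x3=0, x4=0, x5=1): fault-free G0=0, G1=0, G2=0, G3=1, G4=0, G5=1, G6=0, G7=1, G8=0, G9=0, G10=0 → Y1=0, Y2=0; observed Y1=0, Y2=0. Eliminates G7 inverted output, G8 inverted output, G9 inverted output.
Only G6 inverted output is consistent with every test.

G6 inverted output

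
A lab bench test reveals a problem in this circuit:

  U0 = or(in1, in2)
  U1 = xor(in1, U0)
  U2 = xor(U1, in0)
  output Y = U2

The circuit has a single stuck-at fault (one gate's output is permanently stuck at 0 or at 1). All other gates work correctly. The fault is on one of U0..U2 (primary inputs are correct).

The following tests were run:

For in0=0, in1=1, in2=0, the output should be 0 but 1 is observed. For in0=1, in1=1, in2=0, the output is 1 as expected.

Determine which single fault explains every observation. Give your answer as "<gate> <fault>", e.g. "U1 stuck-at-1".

Fault-free values for test 1 (in0=0, in1=1, in2=0): U0=1, U1=0, U2=0, giving Y=0. Observed 1.
Test 1: faults giving observed 1 are {U0 stuck-at-0, U1 stuck-at-1, U2 stuck-at-1}.
Test 2 (in0=1, in1=1, in2=0): fault-free U0=1, U1=0, U2=1 → 1; observed 1. Eliminates U0 stuck-at-0, U1 stuck-at-1.
Only U2 stuck-at-1 is consistent with every test.

U2 stuck-at-1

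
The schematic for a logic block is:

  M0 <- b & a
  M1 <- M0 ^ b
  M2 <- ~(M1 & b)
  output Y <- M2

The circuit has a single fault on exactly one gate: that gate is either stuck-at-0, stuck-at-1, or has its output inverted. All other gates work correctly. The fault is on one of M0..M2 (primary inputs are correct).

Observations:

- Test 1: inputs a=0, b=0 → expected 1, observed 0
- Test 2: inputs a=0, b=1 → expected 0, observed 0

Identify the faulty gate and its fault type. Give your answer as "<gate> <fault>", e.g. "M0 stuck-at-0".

M2 stuck-at-0

Fault-free values for test 1 (a=0, b=0): M0=0, M1=0, M2=1, giving Y=1. Observed 0.
Test 1: faults giving observed 0 are {M2 stuck-at-0, M2 inverted output}.
Test 2 (a=0, b=1): fault-free M0=0, M1=1, M2=0 → 0; observed 0. Eliminates M2 inverted output.
Only M2 stuck-at-0 is consistent with every test.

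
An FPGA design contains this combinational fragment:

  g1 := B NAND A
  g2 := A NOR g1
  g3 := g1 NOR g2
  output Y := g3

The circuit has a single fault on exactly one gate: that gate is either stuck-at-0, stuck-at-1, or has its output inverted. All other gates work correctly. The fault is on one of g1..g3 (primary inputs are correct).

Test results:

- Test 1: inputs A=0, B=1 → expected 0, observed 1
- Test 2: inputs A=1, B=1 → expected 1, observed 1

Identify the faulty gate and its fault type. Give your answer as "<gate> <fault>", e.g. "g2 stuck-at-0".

g3 stuck-at-1

Fault-free values for test 1 (A=0, B=1): g1=1, g2=0, g3=0, giving Y=0. Observed 1.
Test 1: faults giving observed 1 are {g3 stuck-at-1, g3 inverted output}.
Test 2 (A=1, B=1): fault-free g1=0, g2=0, g3=1 → 1; observed 1. Eliminates g3 inverted output.
Only g3 stuck-at-1 is consistent with every test.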